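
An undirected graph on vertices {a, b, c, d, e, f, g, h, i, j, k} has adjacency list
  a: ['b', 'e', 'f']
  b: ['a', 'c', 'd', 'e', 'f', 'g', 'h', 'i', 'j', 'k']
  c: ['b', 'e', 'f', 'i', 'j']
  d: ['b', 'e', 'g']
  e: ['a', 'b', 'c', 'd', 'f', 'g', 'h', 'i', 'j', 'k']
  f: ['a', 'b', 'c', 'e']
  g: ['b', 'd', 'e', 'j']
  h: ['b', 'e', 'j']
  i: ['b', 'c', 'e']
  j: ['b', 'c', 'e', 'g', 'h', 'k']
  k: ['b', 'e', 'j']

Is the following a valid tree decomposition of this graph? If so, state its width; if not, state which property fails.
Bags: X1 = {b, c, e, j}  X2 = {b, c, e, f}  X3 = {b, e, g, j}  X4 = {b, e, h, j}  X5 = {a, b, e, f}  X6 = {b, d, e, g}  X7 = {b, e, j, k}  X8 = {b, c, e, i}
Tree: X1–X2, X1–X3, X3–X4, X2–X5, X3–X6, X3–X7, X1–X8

Yes; width 3.

Every vertex of G appears in some bag (union = {a, b, c, d, e, f, g, h, i, j, k}); every edge is covered by a bag; and for each vertex v the set of bags containing v is connected in the bag tree. The decomposition is therefore valid. The largest bag has 4 vertices, so the width is 3.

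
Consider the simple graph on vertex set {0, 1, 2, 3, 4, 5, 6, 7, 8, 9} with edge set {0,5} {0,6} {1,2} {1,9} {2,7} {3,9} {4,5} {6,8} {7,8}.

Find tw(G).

A width-1 tree decomposition is:
Bags: B1 = {3, 9}  B2 = {1, 9}  B3 = {1, 2}  B4 = {2, 7}  B5 = {7, 8}  B6 = {6, 8}  B7 = {0, 6}  B8 = {0, 5}  B9 = {4, 5}
Tree: B1–B2, B2–B3, B3–B4, B4–B5, B5–B6, B6–B7, B7–B8, B8–B9
Each bag holds 2 vertices, so the decomposition has width 1, which upper-bounds the treewidth. G has an edge, so its treewidth is at least 1. Hence tw(G) = 1 exactly.

1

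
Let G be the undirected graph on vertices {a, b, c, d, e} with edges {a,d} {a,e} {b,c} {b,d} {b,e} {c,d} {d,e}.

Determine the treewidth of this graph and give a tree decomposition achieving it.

Treewidth 2.
Bags: B1 = {b, d, e}  B2 = {a, d, e}  B3 = {b, c, d}
Tree: B1–B2, B1–B3

Each bag holds 3 vertices, so the decomposition has width 2, which upper-bounds the treewidth. Conversely, {a, d, e} is a clique of size 3, and the vertices of any clique must share a bag in every tree decomposition; so some bag has ≥ 3 vertices and tw(G) ≥ 2. Combining the bounds, tw(G) = 2.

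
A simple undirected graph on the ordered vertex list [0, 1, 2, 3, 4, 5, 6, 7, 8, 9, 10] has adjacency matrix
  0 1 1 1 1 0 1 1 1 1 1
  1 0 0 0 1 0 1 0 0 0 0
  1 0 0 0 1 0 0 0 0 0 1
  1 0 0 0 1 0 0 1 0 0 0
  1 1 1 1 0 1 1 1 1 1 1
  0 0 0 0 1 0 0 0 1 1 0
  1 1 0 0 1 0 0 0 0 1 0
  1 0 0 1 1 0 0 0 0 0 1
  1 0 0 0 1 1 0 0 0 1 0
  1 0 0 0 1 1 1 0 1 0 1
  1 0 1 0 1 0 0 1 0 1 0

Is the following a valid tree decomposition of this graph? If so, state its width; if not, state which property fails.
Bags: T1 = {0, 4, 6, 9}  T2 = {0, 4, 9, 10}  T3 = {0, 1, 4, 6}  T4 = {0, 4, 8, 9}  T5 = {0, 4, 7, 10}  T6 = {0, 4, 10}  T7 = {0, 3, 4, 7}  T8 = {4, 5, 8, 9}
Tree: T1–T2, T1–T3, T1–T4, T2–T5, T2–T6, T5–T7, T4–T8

A tree decomposition must satisfy three properties: every vertex lies in some bag; for every edge, both endpoints lie together in some bag; and for every vertex, the bags containing it form a connected subtree. Here vertex 2 appears in no bag, so the decomposition is invalid.

No — vertex 2 appears in no bag.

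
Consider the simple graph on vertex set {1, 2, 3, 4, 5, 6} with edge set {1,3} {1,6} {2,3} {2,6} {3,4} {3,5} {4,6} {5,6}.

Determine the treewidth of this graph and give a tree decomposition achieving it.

Treewidth 2.
One such decomposition:
Bags: B1 = {2, 3, 6}  B2 = {3, 5, 6}  B3 = {1, 3, 6}  B4 = {3, 4, 6}
Tree: B1–B2, B2–B3, B3–B4

The largest bag has 3 vertices, giving width 2; this decomposition certifies tw(G) ≤ 2. The edges 6–2–3–5–6 form a cycle, so G is not a tree and its treewidth is at least 2. Combining the bounds, tw(G) = 2.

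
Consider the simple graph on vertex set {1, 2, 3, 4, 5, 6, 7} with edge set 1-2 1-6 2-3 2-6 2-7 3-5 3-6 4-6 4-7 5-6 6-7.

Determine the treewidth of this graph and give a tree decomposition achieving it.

Treewidth 2.
Bags: B1 = {2, 6, 7}  B2 = {2, 3, 6}  B3 = {3, 5, 6}  B4 = {1, 2, 6}  B5 = {4, 6, 7}
Tree: B1–B2, B2–B3, B2–B4, B1–B5

The largest bag has 3 vertices, giving width 2; this decomposition certifies tw(G) ≤ 2. For the lower bound, the 3 vertices {1, 2, 6} are pairwise adjacent, and any tree decomposition puts a clique entirely inside one bag — forcing width ≥ 2. Combining the bounds, tw(G) = 2.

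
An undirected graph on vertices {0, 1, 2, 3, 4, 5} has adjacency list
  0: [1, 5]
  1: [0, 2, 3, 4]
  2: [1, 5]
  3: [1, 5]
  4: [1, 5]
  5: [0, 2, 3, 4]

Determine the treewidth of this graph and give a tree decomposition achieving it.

Each bag holds 3 vertices, so the decomposition has width 2, which upper-bounds the treewidth. Since 1–0–5–2–1 is a cycle in G, G is not acyclic. Forests are exactly the graphs of treewidth ≤ 1, so tw(G) ≥ 2. Therefore the treewidth is 2.

Treewidth 2.
One optimal decomposition is:
Bags: B1 = {0, 1, 5}  B2 = {1, 2, 5}  B3 = {1, 4, 5}  B4 = {1, 3, 5}
Tree: B1–B2, B2–B3, B3–B4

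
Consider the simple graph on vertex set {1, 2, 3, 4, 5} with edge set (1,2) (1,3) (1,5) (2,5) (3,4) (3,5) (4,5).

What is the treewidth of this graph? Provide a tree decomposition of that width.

Each bag holds 3 vertices, so the decomposition has width 2, which upper-bounds the treewidth. On the other hand G contains the 3-clique {1, 2, 5}. A clique must lie in a single bag of any decomposition, so no decomposition can have width below 2. The upper and lower bounds meet at 2, so that is the treewidth.

Treewidth 2.
One such decomposition:
Bags: B1 = {1, 3, 5}  B2 = {1, 2, 5}  B3 = {3, 4, 5}
Tree: B1–B2, B1–B3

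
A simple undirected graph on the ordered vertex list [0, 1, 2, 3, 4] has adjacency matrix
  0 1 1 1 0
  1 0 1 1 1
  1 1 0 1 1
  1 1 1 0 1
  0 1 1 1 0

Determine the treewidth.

A width-3 tree decomposition is:
Bags: B1 = {1, 2, 3, 4}  B2 = {0, 1, 2, 3}
Tree: B1–B2
The largest bag has 4 vertices, giving width 3; this decomposition certifies tw(G) ≤ 3. For the lower bound, the 4 vertices {0, 1, 2, 3} are pairwise adjacent, and any tree decomposition puts a clique entirely inside one bag — forcing width ≥ 3. Combining the bounds, tw(G) = 3.

3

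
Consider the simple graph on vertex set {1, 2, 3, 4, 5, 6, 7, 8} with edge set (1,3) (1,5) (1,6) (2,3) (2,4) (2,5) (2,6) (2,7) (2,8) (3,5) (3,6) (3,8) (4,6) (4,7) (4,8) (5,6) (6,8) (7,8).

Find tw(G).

3

A width-3 tree decomposition is:
Bags: B1 = {2, 3, 6, 8}  B2 = {2, 4, 6, 8}  B3 = {2, 3, 5, 6}  B4 = {1, 3, 5, 6}  B5 = {2, 4, 7, 8}
Tree: B1–B2, B1–B3, B3–B4, B2–B5
Each bag holds 4 vertices, so the decomposition has width 3, which upper-bounds the treewidth. On the other hand G contains the 4-clique {1, 3, 5, 6}. A clique must lie in a single bag of any decomposition, so no decomposition can have width below 3. The upper and lower bounds meet at 3, so that is the treewidth.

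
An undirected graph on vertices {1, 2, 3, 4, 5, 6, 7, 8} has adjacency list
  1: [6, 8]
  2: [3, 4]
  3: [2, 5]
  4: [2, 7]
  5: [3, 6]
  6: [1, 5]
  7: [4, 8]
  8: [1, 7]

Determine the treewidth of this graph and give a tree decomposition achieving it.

The largest bag has 3 vertices, giving width 2; this decomposition certifies tw(G) ≤ 2. Since 6–1–8–7–4–2–3–5–6 is a cycle in G, G is not acyclic. Forests are exactly the graphs of treewidth ≤ 1, so tw(G) ≥ 2. Therefore the treewidth is 2.

Treewidth 2.
One optimal decomposition is:
Bags: B1 = {1, 6, 8}  B2 = {6, 7, 8}  B3 = {4, 6, 7}  B4 = {2, 4, 6}  B5 = {2, 3, 6}  B6 = {3, 5, 6}
Tree: B1–B2, B2–B3, B3–B4, B4–B5, B5–B6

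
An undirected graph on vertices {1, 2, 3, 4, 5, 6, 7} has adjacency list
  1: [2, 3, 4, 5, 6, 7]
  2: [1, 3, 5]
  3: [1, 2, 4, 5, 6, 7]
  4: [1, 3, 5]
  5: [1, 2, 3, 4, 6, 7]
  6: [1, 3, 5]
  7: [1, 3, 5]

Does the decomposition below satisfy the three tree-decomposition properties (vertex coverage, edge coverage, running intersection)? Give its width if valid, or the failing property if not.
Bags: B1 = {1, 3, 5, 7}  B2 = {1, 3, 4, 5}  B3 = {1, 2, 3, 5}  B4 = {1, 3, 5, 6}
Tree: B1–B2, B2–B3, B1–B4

Vertex coverage: the bags together contain {1, 2, 3, 4, 5, 6, 7}, the full vertex set. Edge coverage: each edge of G has both endpoints in at least one bag. Running intersection: for every vertex, the bags containing it form a connected subtree. All three properties hold, so this is a valid tree decomposition of width max|bag| − 1 = 3, and hence tw(G) ≤ 3.

Yes; width 3.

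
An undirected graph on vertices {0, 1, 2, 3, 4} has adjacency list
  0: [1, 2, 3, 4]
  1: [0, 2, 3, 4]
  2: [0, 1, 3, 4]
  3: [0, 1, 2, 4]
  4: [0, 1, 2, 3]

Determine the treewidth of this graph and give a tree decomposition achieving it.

With just one bag of size 5, the width is 5 − 1 = 4, so tw(G) ≤ 4. Conversely, {0, 1, 2, 3, 4} is a clique of size 5, and the vertices of any clique must share a bag in every tree decomposition; so some bag has ≥ 5 vertices and tw(G) ≥ 4. Hence tw(G) = 4 exactly.

Treewidth 4.
Bags: B1 = {0, 1, 2, 3, 4}
Tree: (single bag)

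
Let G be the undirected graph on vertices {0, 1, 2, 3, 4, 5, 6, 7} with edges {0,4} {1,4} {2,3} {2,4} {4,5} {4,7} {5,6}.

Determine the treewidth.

1

A width-1 tree decomposition is:
Bags: B1 = {1, 4}  B2 = {4, 5}  B3 = {2, 4}  B4 = {5, 6}  B5 = {0, 4}  B6 = {4, 7}  B7 = {2, 3}
Tree: B1–B2, B1–B3, B2–B4, B3–B5, B2–B6, B3–B7
Every bag has size at most 2, so the width is 2 − 1 = 1 and tw(G) ≤ 1. G has an edge, so its treewidth is at least 1. Therefore the treewidth is 1.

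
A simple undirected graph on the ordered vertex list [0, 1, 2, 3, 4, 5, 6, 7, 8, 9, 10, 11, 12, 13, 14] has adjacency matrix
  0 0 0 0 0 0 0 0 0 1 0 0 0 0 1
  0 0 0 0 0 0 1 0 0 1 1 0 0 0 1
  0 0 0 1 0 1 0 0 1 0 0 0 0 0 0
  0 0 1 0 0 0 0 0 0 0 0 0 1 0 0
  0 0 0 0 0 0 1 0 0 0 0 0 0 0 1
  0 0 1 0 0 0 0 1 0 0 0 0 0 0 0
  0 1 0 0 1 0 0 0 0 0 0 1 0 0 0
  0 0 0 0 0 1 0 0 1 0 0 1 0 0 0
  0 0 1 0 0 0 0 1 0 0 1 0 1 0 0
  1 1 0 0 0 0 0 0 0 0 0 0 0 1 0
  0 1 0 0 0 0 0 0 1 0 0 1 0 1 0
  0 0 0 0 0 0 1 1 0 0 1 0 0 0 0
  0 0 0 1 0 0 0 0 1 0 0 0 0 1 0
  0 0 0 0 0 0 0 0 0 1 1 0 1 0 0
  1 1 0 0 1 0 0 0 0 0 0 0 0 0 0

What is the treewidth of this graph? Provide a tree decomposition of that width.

The largest bag has 4 vertices, giving width 3; this decomposition certifies tw(G) ≤ 3. For the lower bound: the 4 vertex sets {0,4,14}, {9}, {1}, {6,10,11,13} are disjoint, each induces a connected subgraph, and every pair is joined by at least one edge of G. Contracting each set to a single vertex therefore yields K_{4} as a minor, and since treewidth is minor-monotone, tw(G) ≥ tw(K_{4}) = 3. The upper and lower bounds meet at 3, so that is the treewidth.

Treewidth 3.
Bags: B1 = {0, 4, 9, 14}  B2 = {1, 4, 9, 14}  B3 = {1, 4, 6, 9}  B4 = {1, 6, 9, 13}  B5 = {1, 6, 10, 13}  B6 = {6, 10, 11, 13}  B7 = {10, 11, 12, 13}  B8 = {8, 10, 11, 12}  B9 = {7, 8, 11, 12}  B10 = {3, 7, 8, 12}  B11 = {2, 3, 7, 8}  B12 = {2, 3, 5, 7}
Tree: B1–B2, B2–B3, B3–B4, B4–B5, B5–B6, B6–B7, B7–B8, B8–B9, B9–B10, B10–B11, B11–B12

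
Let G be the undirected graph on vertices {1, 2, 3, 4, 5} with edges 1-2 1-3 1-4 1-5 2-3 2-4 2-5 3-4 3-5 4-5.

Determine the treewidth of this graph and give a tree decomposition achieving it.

A single bag containing all 5 vertices is trivially a valid decomposition of width 4. Conversely, {1, 2, 3, 4, 5} is a clique of size 5, and the vertices of any clique must share a bag in every tree decomposition; so some bag has ≥ 5 vertices and tw(G) ≥ 4. The upper and lower bounds meet at 4, so that is the treewidth.

Treewidth 4.
One optimal decomposition is:
Bags: B1 = {1, 2, 3, 4, 5}
Tree: (single bag)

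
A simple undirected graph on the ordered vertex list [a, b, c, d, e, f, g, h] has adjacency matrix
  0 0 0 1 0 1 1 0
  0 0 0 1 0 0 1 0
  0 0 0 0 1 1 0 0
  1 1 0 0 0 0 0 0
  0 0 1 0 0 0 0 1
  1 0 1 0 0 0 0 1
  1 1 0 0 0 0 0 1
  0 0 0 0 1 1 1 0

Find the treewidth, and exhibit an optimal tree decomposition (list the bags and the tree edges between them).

The largest bag has 3 vertices, giving width 2; this decomposition certifies tw(G) ≤ 2. For the lower bound, G contains the cycle d–b–g–a–d, so G is not a forest; only forests have treewidth ≤ 1, hence tw(G) ≥ 2. Combining the bounds, tw(G) = 2.

Treewidth 2.
One optimal decomposition is:
Bags: B1 = {a, b, d}  B2 = {a, b, g}  B3 = {a, f, g}  B4 = {f, g, h}  B5 = {c, f, h}  B6 = {c, e, h}
Tree: B1–B2, B2–B3, B3–B4, B4–B5, B5–B6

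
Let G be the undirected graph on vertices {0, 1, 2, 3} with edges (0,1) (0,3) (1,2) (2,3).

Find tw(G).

2

A width-2 tree decomposition is:
Bags: B1 = {0, 1, 3}  B2 = {1, 2, 3}
Tree: B1–B2
The largest bag has 3 vertices, giving width 2; this decomposition certifies tw(G) ≤ 2. The edges 3–0–1–2–3 form a cycle, so G is not a tree and its treewidth is at least 2. Hence tw(G) = 2 exactly.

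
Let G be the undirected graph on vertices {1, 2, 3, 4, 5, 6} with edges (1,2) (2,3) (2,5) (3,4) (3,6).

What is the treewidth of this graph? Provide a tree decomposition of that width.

Treewidth 1.
One optimal decomposition is:
Bags: B1 = {2, 3}  B2 = {1, 2}  B3 = {2, 5}  B4 = {3, 6}  B5 = {3, 4}
Tree: B1–B2, B2–B3, B1–B4, B1–B5

Each bag holds 2 vertices, so the decomposition has width 1, which upper-bounds the treewidth. Since G has at least one edge (e.g. 2–3), it is not an edgeless graph, so tw(G) ≥ 1. Combining the bounds, tw(G) = 1.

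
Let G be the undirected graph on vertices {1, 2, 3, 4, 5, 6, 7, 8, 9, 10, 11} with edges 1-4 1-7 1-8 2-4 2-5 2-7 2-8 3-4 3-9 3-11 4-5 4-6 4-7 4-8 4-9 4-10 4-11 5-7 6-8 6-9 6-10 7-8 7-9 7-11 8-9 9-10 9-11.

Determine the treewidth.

3

A width-3 tree decomposition is:
Bags: B1 = {4, 7, 9, 11}  B2 = {4, 7, 8, 9}  B3 = {2, 4, 7, 8}  B4 = {1, 4, 7, 8}  B5 = {2, 4, 5, 7}  B6 = {4, 6, 8, 9}  B7 = {4, 6, 9, 10}  B8 = {3, 4, 9, 11}
Tree: B1–B2, B2–B3, B3–B4, B3–B5, B2–B6, B6–B7, B1–B8
Every bag has size at most 4, so the width is 4 − 1 = 3 and tw(G) ≤ 3. For the lower bound, the 4 vertices {4, 6, 9, 10} are pairwise adjacent, and any tree decomposition puts a clique entirely inside one bag — forcing width ≥ 3. The upper and lower bounds meet at 3, so that is the treewidth.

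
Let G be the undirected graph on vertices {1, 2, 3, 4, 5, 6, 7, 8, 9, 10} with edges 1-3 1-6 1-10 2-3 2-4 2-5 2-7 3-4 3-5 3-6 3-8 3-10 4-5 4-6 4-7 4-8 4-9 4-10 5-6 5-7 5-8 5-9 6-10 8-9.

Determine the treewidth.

A width-3 tree decomposition is:
Bags: B1 = {3, 4, 5, 6}  B2 = {3, 4, 5, 8}  B3 = {3, 4, 6, 10}  B4 = {4, 5, 8, 9}  B5 = {2, 3, 4, 5}  B6 = {1, 3, 6, 10}  B7 = {2, 4, 5, 7}
Tree: B1–B2, B1–B3, B2–B4, B2–B5, B3–B6, B5–B7
Each bag holds 4 vertices, so the decomposition has width 3, which upper-bounds the treewidth. Conversely, {1, 3, 6, 10} is a clique of size 4, and the vertices of any clique must share a bag in every tree decomposition; so some bag has ≥ 4 vertices and tw(G) ≥ 3. Combining the bounds, tw(G) = 3.

3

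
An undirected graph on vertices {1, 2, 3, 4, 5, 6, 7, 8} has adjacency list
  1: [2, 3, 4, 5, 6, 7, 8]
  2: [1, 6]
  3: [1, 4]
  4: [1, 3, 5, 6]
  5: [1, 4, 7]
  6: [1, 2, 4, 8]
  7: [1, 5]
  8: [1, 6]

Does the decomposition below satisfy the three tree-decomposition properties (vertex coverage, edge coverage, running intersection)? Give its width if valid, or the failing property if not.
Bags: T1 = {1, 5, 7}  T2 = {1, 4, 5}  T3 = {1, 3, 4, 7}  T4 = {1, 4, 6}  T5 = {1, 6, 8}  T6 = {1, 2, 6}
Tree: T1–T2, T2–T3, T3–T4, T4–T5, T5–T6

A tree decomposition must satisfy three properties: every vertex lies in some bag; for every edge, both endpoints lie together in some bag; and for every vertex, the bags containing it form a connected subtree. Here bags containing vertex 7 are not connected in the tree, so the decomposition is invalid.

No — bags containing vertex 7 are not connected in the tree.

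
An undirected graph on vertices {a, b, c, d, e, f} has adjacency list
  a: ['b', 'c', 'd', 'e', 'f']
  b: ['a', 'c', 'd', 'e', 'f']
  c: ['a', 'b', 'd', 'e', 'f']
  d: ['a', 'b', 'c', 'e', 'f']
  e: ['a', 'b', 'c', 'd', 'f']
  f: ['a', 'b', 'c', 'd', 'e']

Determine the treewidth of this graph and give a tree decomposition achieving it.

Treewidth 5.
One optimal decomposition is:
Bags: B1 = {a, b, c, d, e, f}
Tree: (single bag)

With just one bag of size 6, the width is 6 − 1 = 5, so tw(G) ≤ 5. On the other hand G contains the 6-clique {a, b, c, d, e, f}. A clique must lie in a single bag of any decomposition, so no decomposition can have width below 5. Combining the bounds, tw(G) = 5.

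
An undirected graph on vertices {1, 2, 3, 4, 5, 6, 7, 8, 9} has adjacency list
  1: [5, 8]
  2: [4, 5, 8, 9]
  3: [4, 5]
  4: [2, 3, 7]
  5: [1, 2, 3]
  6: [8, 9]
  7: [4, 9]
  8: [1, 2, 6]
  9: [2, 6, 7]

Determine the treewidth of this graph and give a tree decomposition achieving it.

Treewidth 3.
One optimal decomposition is:
Bags: B1 = {1, 3, 4, 5}  B2 = {1, 2, 4, 5}  B3 = {1, 2, 4, 8}  B4 = {2, 4, 7, 8}  B5 = {2, 7, 8, 9}  B6 = {6, 7, 8, 9}
Tree: B1–B2, B2–B3, B3–B4, B4–B5, B5–B6

The largest bag has 4 vertices, giving width 3; this decomposition certifies tw(G) ≤ 3. For the lower bound: the 4 vertex sets {1,3,5}, {4}, {2}, {6,7,8,9} are disjoint, each induces a connected subgraph, and every pair is joined by at least one edge of G. Contracting each set to a single vertex therefore yields K_{4} as a minor, and since treewidth is minor-monotone, tw(G) ≥ tw(K_{4}) = 3. The upper and lower bounds meet at 3, so that is the treewidth.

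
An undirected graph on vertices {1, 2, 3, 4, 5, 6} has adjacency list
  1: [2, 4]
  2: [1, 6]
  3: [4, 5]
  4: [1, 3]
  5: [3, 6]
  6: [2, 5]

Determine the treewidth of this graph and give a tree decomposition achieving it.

Each bag holds 3 vertices, so the decomposition has width 2, which upper-bounds the treewidth. The edges 3–5–6–2–1–4–3 form a cycle, so G is not a tree and its treewidth is at least 2. Hence tw(G) = 2 exactly.

Treewidth 2.
One such decomposition:
Bags: B1 = {3, 5, 6}  B2 = {2, 3, 6}  B3 = {1, 2, 3}  B4 = {1, 3, 4}
Tree: B1–B2, B2–B3, B3–B4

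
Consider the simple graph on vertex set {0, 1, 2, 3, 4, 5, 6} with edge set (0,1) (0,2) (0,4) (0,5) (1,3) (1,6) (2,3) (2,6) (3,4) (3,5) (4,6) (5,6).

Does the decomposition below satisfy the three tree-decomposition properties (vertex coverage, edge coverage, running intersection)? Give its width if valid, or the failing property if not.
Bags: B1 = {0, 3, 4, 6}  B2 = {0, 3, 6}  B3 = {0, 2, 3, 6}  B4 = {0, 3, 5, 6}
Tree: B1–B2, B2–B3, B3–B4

A tree decomposition must satisfy three properties: every vertex lies in some bag; for every edge, both endpoints lie together in some bag; and for every vertex, the bags containing it form a connected subtree. Here vertex 1 appears in no bag, so the decomposition is invalid.

No — vertex 1 appears in no bag.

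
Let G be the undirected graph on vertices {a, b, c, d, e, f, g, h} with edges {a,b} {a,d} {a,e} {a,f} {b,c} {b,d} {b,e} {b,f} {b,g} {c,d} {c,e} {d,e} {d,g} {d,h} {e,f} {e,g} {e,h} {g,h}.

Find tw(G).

3

A width-3 tree decomposition is:
Bags: B1 = {b, c, d, e}  B2 = {a, b, d, e}  B3 = {b, d, e, g}  B4 = {d, e, g, h}  B5 = {a, b, e, f}
Tree: B1–B2, B1–B3, B3–B4, B2–B5
Each bag holds 4 vertices, so the decomposition has width 3, which upper-bounds the treewidth. On the other hand G contains the 4-clique {d, e, g, h}. A clique must lie in a single bag of any decomposition, so no decomposition can have width below 3. The upper and lower bounds meet at 3, so that is the treewidth.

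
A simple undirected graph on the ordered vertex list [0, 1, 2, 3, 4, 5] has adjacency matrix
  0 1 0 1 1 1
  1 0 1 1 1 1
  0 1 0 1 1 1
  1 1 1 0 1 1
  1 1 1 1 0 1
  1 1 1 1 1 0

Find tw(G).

A width-4 tree decomposition is:
Bags: B1 = {1, 2, 3, 4, 5}  B2 = {0, 1, 3, 4, 5}
Tree: B1–B2
Every bag has size at most 5, so the width is 5 − 1 = 4 and tw(G) ≤ 4. Conversely, {0, 1, 3, 4, 5} is a clique of size 5, and the vertices of any clique must share a bag in every tree decomposition; so some bag has ≥ 5 vertices and tw(G) ≥ 4. Therefore the treewidth is 4.

4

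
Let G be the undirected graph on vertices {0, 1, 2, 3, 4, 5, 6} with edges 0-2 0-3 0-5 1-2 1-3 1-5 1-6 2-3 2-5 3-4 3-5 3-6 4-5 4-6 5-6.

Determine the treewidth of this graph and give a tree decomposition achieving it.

Treewidth 3.
Bags: B1 = {0, 2, 3, 5}  B2 = {1, 2, 3, 5}  B3 = {1, 3, 5, 6}  B4 = {3, 4, 5, 6}
Tree: B1–B2, B2–B3, B3–B4

Each bag holds 4 vertices, so the decomposition has width 3, which upper-bounds the treewidth. For the lower bound, the 4 vertices {0, 2, 3, 5} are pairwise adjacent, and any tree decomposition puts a clique entirely inside one bag — forcing width ≥ 3. Therefore the treewidth is 3.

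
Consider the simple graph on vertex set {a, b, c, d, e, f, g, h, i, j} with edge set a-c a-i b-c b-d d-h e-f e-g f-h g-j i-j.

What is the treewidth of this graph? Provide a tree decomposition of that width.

Every bag has size at most 3, so the width is 3 − 1 = 2 and tw(G) ≤ 2. The edges j–g–e–f–h–d–b–c–a–i–j form a cycle, so G is not a tree and its treewidth is at least 2. Therefore the treewidth is 2.

Treewidth 2.
One such decomposition:
Bags: B1 = {e, g, j}  B2 = {e, f, j}  B3 = {f, h, j}  B4 = {d, h, j}  B5 = {b, d, j}  B6 = {b, c, j}  B7 = {a, c, j}  B8 = {a, i, j}
Tree: B1–B2, B2–B3, B3–B4, B4–B5, B5–B6, B6–B7, B7–B8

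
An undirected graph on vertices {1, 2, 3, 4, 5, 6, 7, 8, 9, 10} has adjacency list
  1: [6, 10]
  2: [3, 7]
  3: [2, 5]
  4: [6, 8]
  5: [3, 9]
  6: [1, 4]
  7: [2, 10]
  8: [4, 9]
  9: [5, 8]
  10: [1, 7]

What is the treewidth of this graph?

A width-2 tree decomposition is:
Bags: B1 = {1, 7, 10}  B2 = {1, 6, 7}  B3 = {4, 6, 7}  B4 = {4, 7, 8}  B5 = {7, 8, 9}  B6 = {5, 7, 9}  B7 = {3, 5, 7}  B8 = {2, 3, 7}
Tree: B1–B2, B2–B3, B3–B4, B4–B5, B5–B6, B6–B7, B7–B8
Each bag holds 3 vertices, so the decomposition has width 2, which upper-bounds the treewidth. The edges 7–10–1–6–4–8–9–5–3–2–7 form a cycle, so G is not a tree and its treewidth is at least 2. Combining the bounds, tw(G) = 2.

2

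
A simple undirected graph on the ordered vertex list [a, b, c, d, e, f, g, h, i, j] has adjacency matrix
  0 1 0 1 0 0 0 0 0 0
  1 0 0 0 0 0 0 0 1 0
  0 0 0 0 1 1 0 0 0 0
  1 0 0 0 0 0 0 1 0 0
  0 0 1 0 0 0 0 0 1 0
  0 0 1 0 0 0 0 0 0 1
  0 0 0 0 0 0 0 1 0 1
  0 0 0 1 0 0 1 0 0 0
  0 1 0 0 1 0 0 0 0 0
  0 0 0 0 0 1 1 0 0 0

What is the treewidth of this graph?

A width-2 tree decomposition is:
Bags: B1 = {b, e, i}  B2 = {a, b, e}  B3 = {a, d, e}  B4 = {d, e, h}  B5 = {e, g, h}  B6 = {e, g, j}  B7 = {e, f, j}  B8 = {c, e, f}
Tree: B1–B2, B2–B3, B3–B4, B4–B5, B5–B6, B6–B7, B7–B8
Every bag has size at most 3, so the width is 3 − 1 = 2 and tw(G) ≤ 2. Since e–i–b–a–d–h–g–j–f–c–e is a cycle in G, G is not acyclic. Forests are exactly the graphs of treewidth ≤ 1, so tw(G) ≥ 2. The upper and lower bounds meet at 2, so that is the treewidth.

2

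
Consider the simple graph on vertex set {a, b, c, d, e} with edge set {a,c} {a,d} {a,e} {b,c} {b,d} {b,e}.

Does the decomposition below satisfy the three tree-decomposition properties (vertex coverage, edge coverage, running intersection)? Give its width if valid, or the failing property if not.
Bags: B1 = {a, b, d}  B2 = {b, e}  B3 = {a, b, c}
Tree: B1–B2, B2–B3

No — edge (a,e) lies in no bag.

A tree decomposition must satisfy three properties: every vertex lies in some bag; for every edge, both endpoints lie together in some bag; and for every vertex, the bags containing it form a connected subtree. Here edge (a,e) lies in no bag, so the decomposition is invalid.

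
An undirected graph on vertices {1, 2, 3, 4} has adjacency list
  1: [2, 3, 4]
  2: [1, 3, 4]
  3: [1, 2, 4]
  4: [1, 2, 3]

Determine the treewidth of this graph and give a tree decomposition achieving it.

Treewidth 3.
One optimal decomposition is:
Bags: B1 = {1, 2, 3, 4}
Tree: (single bag)

A single bag containing all 4 vertices is trivially a valid decomposition of width 3. For the lower bound, the 4 vertices {1, 2, 3, 4} are pairwise adjacent, and any tree decomposition puts a clique entirely inside one bag — forcing width ≥ 3. Hence tw(G) = 3 exactly.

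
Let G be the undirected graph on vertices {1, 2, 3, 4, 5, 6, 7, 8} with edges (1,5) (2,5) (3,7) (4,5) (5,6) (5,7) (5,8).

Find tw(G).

1

A width-1 tree decomposition is:
Bags: B1 = {4, 5}  B2 = {2, 5}  B3 = {1, 5}  B4 = {5, 7}  B5 = {5, 8}  B6 = {5, 6}  B7 = {3, 7}
Tree: B1–B2, B1–B3, B1–B4, B3–B5, B4–B6, B4–B7
Each bag holds 2 vertices, so the decomposition has width 1, which upper-bounds the treewidth. Since G has at least one edge (e.g. 5–4), it is not an edgeless graph, so tw(G) ≥ 1. Hence tw(G) = 1 exactly.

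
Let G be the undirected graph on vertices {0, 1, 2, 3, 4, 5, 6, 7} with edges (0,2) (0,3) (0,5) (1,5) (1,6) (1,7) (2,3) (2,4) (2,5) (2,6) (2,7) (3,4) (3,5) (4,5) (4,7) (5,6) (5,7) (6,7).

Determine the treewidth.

3

A width-3 tree decomposition is:
Bags: B1 = {2, 5, 6, 7}  B2 = {1, 5, 6, 7}  B3 = {2, 4, 5, 7}  B4 = {2, 3, 4, 5}  B5 = {0, 2, 3, 5}
Tree: B1–B2, B1–B3, B3–B4, B4–B5
The largest bag has 4 vertices, giving width 3; this decomposition certifies tw(G) ≤ 3. For the lower bound, the 4 vertices {1, 5, 6, 7} are pairwise adjacent, and any tree decomposition puts a clique entirely inside one bag — forcing width ≥ 3. Therefore the treewidth is 3.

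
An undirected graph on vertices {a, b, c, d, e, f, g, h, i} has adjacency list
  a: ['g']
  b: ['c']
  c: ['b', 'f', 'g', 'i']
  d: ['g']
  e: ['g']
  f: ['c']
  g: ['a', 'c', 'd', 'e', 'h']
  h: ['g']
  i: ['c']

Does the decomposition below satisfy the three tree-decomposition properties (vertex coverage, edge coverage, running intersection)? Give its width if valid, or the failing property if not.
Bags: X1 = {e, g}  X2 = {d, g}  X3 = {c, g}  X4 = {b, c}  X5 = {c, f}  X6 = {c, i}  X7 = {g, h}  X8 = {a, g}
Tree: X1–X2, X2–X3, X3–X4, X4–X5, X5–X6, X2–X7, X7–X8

Yes; width 1.

Checking the three conditions: (i) the bags cover all of {a, b, c, d, e, f, g, h, i}; (ii) for each edge, some bag contains both endpoints; (iii) the bags containing any fixed vertex form a subtree. All hold, so the decomposition is valid with width 2 − 1 = 1.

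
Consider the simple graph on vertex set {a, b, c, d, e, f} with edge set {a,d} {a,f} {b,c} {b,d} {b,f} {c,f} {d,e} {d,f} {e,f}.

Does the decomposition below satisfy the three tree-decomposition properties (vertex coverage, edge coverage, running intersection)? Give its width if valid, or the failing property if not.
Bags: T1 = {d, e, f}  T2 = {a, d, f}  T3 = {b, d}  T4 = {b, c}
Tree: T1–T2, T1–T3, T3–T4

No — edge (f,b) lies in no bag.

A tree decomposition must satisfy three properties: every vertex lies in some bag; for every edge, both endpoints lie together in some bag; and for every vertex, the bags containing it form a connected subtree. Here edge (f,b) lies in no bag, so the decomposition is invalid.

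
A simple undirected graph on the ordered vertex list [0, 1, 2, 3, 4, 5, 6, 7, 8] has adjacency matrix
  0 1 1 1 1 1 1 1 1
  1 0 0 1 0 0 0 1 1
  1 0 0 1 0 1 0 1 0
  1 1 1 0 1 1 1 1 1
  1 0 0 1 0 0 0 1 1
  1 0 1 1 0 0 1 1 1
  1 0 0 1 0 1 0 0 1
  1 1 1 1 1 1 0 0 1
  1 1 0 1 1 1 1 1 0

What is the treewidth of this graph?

A width-4 tree decomposition is:
Bags: B1 = {0, 3, 5, 7, 8}  B2 = {0, 1, 3, 7, 8}  B3 = {0, 2, 3, 5, 7}  B4 = {0, 3, 5, 6, 8}  B5 = {0, 3, 4, 7, 8}
Tree: B1–B2, B1–B3, B1–B4, B2–B5
Every bag has size at most 5, so the width is 5 − 1 = 4 and tw(G) ≤ 4. For the lower bound, the 5 vertices {0, 3, 5, 6, 8} are pairwise adjacent, and any tree decomposition puts a clique entirely inside one bag — forcing width ≥ 4. Hence tw(G) = 4 exactly.

4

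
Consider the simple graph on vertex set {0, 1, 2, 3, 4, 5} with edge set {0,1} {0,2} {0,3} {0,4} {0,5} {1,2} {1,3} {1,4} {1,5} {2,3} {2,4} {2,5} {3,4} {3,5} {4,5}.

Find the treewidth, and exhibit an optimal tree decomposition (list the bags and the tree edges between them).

Treewidth 5.
Bags: B1 = {0, 1, 2, 3, 4, 5}
Tree: (single bag)

With just one bag of size 6, the width is 6 − 1 = 5, so tw(G) ≤ 5. For the lower bound, the 6 vertices {0, 1, 2, 3, 4, 5} are pairwise adjacent, and any tree decomposition puts a clique entirely inside one bag — forcing width ≥ 5. Combining the bounds, tw(G) = 5.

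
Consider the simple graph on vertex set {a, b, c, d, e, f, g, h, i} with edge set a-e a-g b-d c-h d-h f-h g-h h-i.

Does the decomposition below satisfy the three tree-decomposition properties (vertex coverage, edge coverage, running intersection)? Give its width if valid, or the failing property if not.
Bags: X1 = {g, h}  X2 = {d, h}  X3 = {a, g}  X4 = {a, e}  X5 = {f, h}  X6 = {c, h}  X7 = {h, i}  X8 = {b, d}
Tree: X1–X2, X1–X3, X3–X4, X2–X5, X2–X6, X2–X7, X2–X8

Yes; width 1.

Vertex coverage: the bags together contain {a, b, c, d, e, f, g, h, i}, the full vertex set. Edge coverage: each edge of G has both endpoints in at least one bag. Running intersection: for every vertex, the bags containing it form a connected subtree. All three properties hold, so this is a valid tree decomposition of width max|bag| − 1 = 1, and hence tw(G) ≤ 1.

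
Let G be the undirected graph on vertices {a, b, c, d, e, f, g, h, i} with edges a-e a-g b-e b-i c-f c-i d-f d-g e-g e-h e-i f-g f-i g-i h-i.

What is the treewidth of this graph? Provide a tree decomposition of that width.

Treewidth 2.
Bags: B1 = {f, g, i}  B2 = {e, g, i}  B3 = {b, e, i}  B4 = {e, h, i}  B5 = {c, f, i}  B6 = {d, f, g}  B7 = {a, e, g}
Tree: B1–B2, B2–B3, B2–B4, B1–B5, B1–B6, B2–B7

Every bag has size at most 3, so the width is 3 − 1 = 2 and tw(G) ≤ 2. On the other hand G contains the 3-clique {d, f, g}. A clique must lie in a single bag of any decomposition, so no decomposition can have width below 2. Combining the bounds, tw(G) = 2.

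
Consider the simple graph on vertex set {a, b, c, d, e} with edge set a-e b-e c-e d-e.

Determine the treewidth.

1

A width-1 tree decomposition is:
Bags: B1 = {b, e}  B2 = {d, e}  B3 = {c, e}  B4 = {a, e}
Tree: B1–B2, B1–B3, B3–B4
Every bag has size at most 2, so the width is 2 − 1 = 1 and tw(G) ≤ 1. G has an edge, so its treewidth is at least 1. The upper and lower bounds meet at 1, so that is the treewidth.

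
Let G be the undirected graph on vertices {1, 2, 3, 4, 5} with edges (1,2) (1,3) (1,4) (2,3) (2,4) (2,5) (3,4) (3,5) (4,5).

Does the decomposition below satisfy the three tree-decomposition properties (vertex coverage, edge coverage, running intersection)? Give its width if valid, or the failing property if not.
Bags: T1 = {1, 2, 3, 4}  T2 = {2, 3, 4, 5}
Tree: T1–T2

Checking the three conditions: (i) the bags cover all of {1, 2, 3, 4, 5}; (ii) for each edge, some bag contains both endpoints; (iii) the bags containing any fixed vertex form a subtree. All hold, so the decomposition is valid with width 4 − 1 = 3.

Yes; width 3.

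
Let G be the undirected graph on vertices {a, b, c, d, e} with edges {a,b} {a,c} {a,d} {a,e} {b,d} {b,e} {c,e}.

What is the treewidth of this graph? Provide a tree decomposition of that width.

Treewidth 2.
One optimal decomposition is:
Bags: B1 = {a, b, d}  B2 = {a, b, e}  B3 = {a, c, e}
Tree: B1–B2, B2–B3

Every bag has size at most 3, so the width is 3 − 1 = 2 and tw(G) ≤ 2. Conversely, {a, b, d} is a clique of size 3, and the vertices of any clique must share a bag in every tree decomposition; so some bag has ≥ 3 vertices and tw(G) ≥ 2. The upper and lower bounds meet at 2, so that is the treewidth.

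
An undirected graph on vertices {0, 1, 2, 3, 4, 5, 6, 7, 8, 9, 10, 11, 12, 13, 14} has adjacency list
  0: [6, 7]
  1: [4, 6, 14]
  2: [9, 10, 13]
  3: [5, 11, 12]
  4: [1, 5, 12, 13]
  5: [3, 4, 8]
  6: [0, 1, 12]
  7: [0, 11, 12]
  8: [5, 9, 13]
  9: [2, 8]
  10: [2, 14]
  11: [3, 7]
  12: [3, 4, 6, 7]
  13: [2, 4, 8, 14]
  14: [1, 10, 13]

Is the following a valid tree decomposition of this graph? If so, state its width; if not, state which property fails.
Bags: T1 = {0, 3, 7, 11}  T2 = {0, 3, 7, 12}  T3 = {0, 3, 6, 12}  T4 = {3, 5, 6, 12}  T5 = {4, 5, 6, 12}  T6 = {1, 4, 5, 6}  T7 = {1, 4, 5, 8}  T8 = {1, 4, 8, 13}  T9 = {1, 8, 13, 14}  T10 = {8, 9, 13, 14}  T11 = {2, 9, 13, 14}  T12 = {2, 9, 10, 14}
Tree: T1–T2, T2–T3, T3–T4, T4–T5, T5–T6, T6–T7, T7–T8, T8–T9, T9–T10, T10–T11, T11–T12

Yes; width 3.

Vertex coverage: the bags together contain {0, 1, 2, 3, 4, 5, 6, 7, 8, 9, 10, 11, 12, 13, 14}, the full vertex set. Edge coverage: each edge of G has both endpoints in at least one bag. Running intersection: for every vertex, the bags containing it form a connected subtree. All three properties hold, so this is a valid tree decomposition of width max|bag| − 1 = 3, and hence tw(G) ≤ 3.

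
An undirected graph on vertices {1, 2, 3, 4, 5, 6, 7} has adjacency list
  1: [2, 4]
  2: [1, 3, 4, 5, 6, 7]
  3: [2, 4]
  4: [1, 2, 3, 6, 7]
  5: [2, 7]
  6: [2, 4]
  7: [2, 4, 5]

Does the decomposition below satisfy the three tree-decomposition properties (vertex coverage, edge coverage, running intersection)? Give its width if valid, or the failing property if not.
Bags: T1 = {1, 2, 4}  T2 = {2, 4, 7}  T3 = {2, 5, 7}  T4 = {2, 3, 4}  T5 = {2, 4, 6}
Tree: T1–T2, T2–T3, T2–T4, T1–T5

Yes; width 2.

Vertex coverage: the bags together contain {1, 2, 3, 4, 5, 6, 7}, the full vertex set. Edge coverage: each edge of G has both endpoints in at least one bag. Running intersection: for every vertex, the bags containing it form a connected subtree. All three properties hold, so this is a valid tree decomposition of width max|bag| − 1 = 2, and hence tw(G) ≤ 2.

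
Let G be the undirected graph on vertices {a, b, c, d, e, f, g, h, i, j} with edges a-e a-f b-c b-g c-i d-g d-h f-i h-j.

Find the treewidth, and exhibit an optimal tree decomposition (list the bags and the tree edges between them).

Each bag holds 2 vertices, so the decomposition has width 1, which upper-bounds the treewidth. G has an edge, so its treewidth is at least 1. The upper and lower bounds meet at 1, so that is the treewidth.

Treewidth 1.
Bags: B1 = {h, j}  B2 = {d, h}  B3 = {d, g}  B4 = {b, g}  B5 = {b, c}  B6 = {c, i}  B7 = {f, i}  B8 = {a, f}  B9 = {a, e}
Tree: B1–B2, B2–B3, B3–B4, B4–B5, B5–B6, B6–B7, B7–B8, B8–B9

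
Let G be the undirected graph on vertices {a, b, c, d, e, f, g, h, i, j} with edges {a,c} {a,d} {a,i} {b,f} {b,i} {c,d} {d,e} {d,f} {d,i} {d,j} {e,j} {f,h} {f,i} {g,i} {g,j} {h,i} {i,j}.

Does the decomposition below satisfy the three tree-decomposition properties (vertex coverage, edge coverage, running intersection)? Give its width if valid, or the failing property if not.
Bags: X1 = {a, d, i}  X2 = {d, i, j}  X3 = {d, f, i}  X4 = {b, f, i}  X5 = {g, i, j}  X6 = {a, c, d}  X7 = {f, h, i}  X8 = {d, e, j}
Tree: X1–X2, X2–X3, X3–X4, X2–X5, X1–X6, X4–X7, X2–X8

Yes; width 2.

Every vertex of G appears in some bag (union = {a, b, c, d, e, f, g, h, i, j}); every edge is covered by a bag; and for each vertex v the set of bags containing v is connected in the bag tree. The decomposition is therefore valid. The largest bag has 3 vertices, so the width is 2.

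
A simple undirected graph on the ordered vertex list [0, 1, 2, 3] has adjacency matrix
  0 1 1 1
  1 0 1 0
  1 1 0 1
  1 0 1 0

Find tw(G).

2

A width-2 tree decomposition is:
Bags: B1 = {0, 1, 2}  B2 = {0, 2, 3}
Tree: B1–B2
The largest bag has 3 vertices, giving width 2; this decomposition certifies tw(G) ≤ 2. Conversely, {0, 1, 2} is a clique of size 3, and the vertices of any clique must share a bag in every tree decomposition; so some bag has ≥ 3 vertices and tw(G) ≥ 2. Combining the bounds, tw(G) = 2.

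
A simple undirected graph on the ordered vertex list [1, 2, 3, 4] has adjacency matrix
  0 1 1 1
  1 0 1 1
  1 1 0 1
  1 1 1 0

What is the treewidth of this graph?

A width-3 tree decomposition is:
Bags: B1 = {1, 2, 3, 4}
Tree: (single bag)
With just one bag of size 4, the width is 4 − 1 = 3, so tw(G) ≤ 3. For the lower bound, the 4 vertices {1, 2, 3, 4} are pairwise adjacent, and any tree decomposition puts a clique entirely inside one bag — forcing width ≥ 3. Therefore the treewidth is 3.

3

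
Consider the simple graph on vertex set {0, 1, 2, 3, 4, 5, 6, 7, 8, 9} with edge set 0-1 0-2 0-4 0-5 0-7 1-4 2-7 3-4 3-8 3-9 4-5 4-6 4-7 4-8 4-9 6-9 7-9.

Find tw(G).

A width-2 tree decomposition is:
Bags: B1 = {0, 4, 7}  B2 = {4, 7, 9}  B3 = {4, 6, 9}  B4 = {0, 1, 4}  B5 = {0, 2, 7}  B6 = {3, 4, 9}  B7 = {3, 4, 8}  B8 = {0, 4, 5}
Tree: B1–B2, B2–B3, B1–B4, B1–B5, B2–B6, B6–B7, B4–B8
The largest bag has 3 vertices, giving width 2; this decomposition certifies tw(G) ≤ 2. For the lower bound, the 3 vertices {0, 2, 7} are pairwise adjacent, and any tree decomposition puts a clique entirely inside one bag — forcing width ≥ 2. Combining the bounds, tw(G) = 2.

2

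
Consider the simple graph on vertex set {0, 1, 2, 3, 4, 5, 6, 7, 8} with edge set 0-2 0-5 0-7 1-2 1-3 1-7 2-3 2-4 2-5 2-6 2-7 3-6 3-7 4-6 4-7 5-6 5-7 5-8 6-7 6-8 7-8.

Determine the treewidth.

3

A width-3 tree decomposition is:
Bags: B1 = {0, 2, 5, 7}  B2 = {2, 5, 6, 7}  B3 = {2, 4, 6, 7}  B4 = {2, 3, 6, 7}  B5 = {5, 6, 7, 8}  B6 = {1, 2, 3, 7}
Tree: B1–B2, B2–B3, B3–B4, B2–B5, B4–B6
Every bag has size at most 4, so the width is 4 − 1 = 3 and tw(G) ≤ 3. On the other hand G contains the 4-clique {5, 6, 7, 8}. A clique must lie in a single bag of any decomposition, so no decomposition can have width below 3. Combining the bounds, tw(G) = 3.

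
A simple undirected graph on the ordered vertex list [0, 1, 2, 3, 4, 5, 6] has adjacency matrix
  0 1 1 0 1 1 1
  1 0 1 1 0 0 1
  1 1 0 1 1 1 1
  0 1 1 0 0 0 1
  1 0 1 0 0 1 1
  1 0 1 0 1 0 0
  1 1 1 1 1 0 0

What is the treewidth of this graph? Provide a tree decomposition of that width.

Treewidth 3.
One such decomposition:
Bags: B1 = {0, 2, 4, 6}  B2 = {0, 1, 2, 6}  B3 = {1, 2, 3, 6}  B4 = {0, 2, 4, 5}
Tree: B1–B2, B2–B3, B1–B4

Every bag has size at most 4, so the width is 4 − 1 = 3 and tw(G) ≤ 3. For the lower bound, the 4 vertices {0, 1, 2, 6} are pairwise adjacent, and any tree decomposition puts a clique entirely inside one bag — forcing width ≥ 3. Therefore the treewidth is 3.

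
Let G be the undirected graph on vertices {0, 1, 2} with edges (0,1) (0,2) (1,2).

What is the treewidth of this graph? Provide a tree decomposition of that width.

Treewidth 2.
One optimal decomposition is:
Bags: B1 = {0, 1, 2}
Tree: (single bag)

A single bag containing all 3 vertices is trivially a valid decomposition of width 2. For the lower bound, the 3 vertices {0, 1, 2} are pairwise adjacent, and any tree decomposition puts a clique entirely inside one bag — forcing width ≥ 2. The upper and lower bounds meet at 2, so that is the treewidth.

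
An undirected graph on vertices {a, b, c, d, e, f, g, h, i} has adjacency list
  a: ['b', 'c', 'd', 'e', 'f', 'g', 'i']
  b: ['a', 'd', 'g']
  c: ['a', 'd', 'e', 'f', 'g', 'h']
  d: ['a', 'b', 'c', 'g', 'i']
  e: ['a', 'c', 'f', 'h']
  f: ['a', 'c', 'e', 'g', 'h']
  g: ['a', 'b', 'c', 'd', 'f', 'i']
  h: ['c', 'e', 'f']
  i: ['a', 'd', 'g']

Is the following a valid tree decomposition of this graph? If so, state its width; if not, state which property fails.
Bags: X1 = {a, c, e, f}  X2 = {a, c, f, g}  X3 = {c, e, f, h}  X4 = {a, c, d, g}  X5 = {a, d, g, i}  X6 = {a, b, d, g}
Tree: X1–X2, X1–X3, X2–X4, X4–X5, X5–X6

Yes; width 3.

Vertex coverage: the bags together contain {a, b, c, d, e, f, g, h, i}, the full vertex set. Edge coverage: each edge of G has both endpoints in at least one bag. Running intersection: for every vertex, the bags containing it form a connected subtree. All three properties hold, so this is a valid tree decomposition of width max|bag| − 1 = 3, and hence tw(G) ≤ 3.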